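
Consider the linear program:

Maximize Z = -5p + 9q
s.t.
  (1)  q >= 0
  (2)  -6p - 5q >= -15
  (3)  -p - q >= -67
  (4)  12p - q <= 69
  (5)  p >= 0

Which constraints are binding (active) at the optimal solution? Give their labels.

(2) and (5)

Feasible corners and Z = -5p + 9q:
  (5/2, 0) → Z = -25/2
  (0, 0) → Z = 0
  (0, 3) → Z = 27

The maximum is at (0, 3). Substituting into each constraint, equality holds for (2) and (5); the remaining constraints have slack.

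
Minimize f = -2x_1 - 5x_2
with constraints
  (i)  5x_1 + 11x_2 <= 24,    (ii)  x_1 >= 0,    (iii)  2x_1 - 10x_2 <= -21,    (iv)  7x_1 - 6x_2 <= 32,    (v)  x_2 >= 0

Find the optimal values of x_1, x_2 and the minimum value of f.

Vertices and f = -2x_1 - 5x_2:
  (0, 24/11) → f = -120/11
  (1/8, 17/8) → f = -87/8
  (0, 21/10) → f = -21/2

x_1 = 0, x_2 = 24/11, minimum f = -120/11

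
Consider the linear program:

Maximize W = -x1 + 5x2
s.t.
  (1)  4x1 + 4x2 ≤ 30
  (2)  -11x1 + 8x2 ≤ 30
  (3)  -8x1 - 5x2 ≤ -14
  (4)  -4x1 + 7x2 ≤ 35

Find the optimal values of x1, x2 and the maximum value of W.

x1 = 35/22, x2 = 65/11, maximum W = 615/22

Extreme points and W = -x1 + 5x2:
  (35/22, 65/11) → W = 615/22
  (-38/119, 394/119) → W = 2008/119
  (14/9, 53/9) → W = 251/9
The feasible region is unbounded (it extends along (5, -8), (1, -1)), but W strictly decreases along every unbounded feasible direction, so there is no improving ray and the maximum is attained at a vertex.

The binding constraints are 4x1 + 4x2 = 30 and -4x1 + 7x2 = 35.
Solving simultaneously gives x1 = 35/22, x2 = 65/11.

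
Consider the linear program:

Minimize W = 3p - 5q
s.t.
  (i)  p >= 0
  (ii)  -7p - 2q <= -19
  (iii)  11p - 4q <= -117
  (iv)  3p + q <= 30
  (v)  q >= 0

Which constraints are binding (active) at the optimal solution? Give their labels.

(i) and (iv)

Extreme points and W = 3p - 5q:
  (0, 117/4) → W = -585/4
  (0, 30) → W = -150
  (3/23, 681/23) → W = -3396/23

The minimum is at (0, 30). Substituting into each constraint, equality holds for (i) and (iv); the remaining constraints have slack.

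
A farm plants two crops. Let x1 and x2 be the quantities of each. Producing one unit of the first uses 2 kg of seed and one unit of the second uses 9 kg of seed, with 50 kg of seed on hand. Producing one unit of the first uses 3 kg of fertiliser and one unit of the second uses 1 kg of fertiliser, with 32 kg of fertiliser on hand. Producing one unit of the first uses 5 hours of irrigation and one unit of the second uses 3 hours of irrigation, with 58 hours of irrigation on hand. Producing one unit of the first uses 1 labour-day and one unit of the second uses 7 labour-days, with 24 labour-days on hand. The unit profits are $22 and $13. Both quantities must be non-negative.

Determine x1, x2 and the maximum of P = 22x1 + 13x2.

Feasible corners and P = 22x1 + 13x2:
  (0, 0) → P = 0
  (0, 24/7) → P = 312/7
  (32/3, 0) → P = 704/3
  (10, 2) → P = 246

x1 = 10, x2 = 2, maximum P = 246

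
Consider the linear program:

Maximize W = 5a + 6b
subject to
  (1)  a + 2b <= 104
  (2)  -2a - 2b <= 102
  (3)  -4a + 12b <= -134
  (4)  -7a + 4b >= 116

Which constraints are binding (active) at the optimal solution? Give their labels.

(3) and (4)

Corner points and W = 5a + 6b:
  (-239/8, -169/8) → W = -2209/8
  (-320/11, -241/11) → W = -3046/11
  (-482/17, -701/34) → W = -4513/17

The maximum is at (-482/17, -701/34). Substituting into each constraint, equality holds for (3) and (4); the remaining constraints have slack.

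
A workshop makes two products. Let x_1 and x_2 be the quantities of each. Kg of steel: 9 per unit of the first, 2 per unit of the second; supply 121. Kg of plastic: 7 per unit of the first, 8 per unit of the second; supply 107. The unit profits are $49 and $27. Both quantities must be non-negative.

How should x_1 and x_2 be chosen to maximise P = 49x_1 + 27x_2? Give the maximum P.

Corner points and P = 49x_1 + 27x_2:
  (0, 0) → P = 0
  (0, 107/8) → P = 2889/8
  (121/9, 0) → P = 5929/9
  (13, 2) → P = 691

x_1 = 13, x_2 = 2, maximum P = 691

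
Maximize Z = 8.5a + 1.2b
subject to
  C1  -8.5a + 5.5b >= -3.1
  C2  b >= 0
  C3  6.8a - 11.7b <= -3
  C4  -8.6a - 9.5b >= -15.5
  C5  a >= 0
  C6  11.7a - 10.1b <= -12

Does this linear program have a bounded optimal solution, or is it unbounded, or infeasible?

bounded optimum

Corner points and Z = 8.5a + 1.2b:
  (0, 31/19) → Z = 186/95
  (4255/19801, 28455/19801) → Z = 140627/39602
  (0, 120/101) → Z = 144/101
The feasible region has finitely many vertices and no improving ray; the maximum is 140627/39602 at (4255/19801, 28455/19801).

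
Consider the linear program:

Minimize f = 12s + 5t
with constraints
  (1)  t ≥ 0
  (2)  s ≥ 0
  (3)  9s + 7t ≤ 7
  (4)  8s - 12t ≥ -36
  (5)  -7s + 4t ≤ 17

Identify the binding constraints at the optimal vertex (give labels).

Vertices and f = 12s + 5t:
  (0, 0) → f = 0
  (7/9, 0) → f = 28/3
  (0, 1) → f = 5

The minimum is at (0, 0). Substituting into each constraint, equality holds for (1) and (2); the remaining constraints have slack.

(1) and (2)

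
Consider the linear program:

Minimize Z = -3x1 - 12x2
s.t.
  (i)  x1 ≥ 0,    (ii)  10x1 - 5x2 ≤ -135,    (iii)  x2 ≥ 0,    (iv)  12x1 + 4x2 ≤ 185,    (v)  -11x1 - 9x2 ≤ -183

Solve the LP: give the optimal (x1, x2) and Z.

x1 = 0, x2 = 185/4, minimum Z = -555

Feasible corners and Z = -3x1 - 12x2:
  (0, 27) → Z = -324
  (0, 185/4) → Z = -555
  (77/20, 347/10) → Z = -8559/20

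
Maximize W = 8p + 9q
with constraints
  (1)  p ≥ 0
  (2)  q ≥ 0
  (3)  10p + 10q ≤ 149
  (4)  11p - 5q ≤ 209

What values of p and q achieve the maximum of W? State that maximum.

p = 0, q = 149/10, maximum W = 1341/10

Vertices and W = 8p + 9q:
  (0, 0) → W = 0
  (0, 149/10) → W = 1341/10
  (149/10, 0) → W = 596/5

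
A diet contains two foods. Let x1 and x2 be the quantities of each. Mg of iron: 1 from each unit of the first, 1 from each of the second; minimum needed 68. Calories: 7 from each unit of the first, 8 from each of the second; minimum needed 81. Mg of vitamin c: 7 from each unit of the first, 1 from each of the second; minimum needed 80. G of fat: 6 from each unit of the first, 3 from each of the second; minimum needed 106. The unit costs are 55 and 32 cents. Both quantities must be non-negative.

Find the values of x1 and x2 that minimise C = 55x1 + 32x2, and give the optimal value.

Extreme points and C = 55x1 + 32x2:
  (0, 80) → C = 2560
  (68, 0) → C = 3740
  (2, 66) → C = 2222
The feasible region is unbounded (it extends along (0, 1), (1, 0)), but C strictly increases along every unbounded feasible direction, so there is no improving ray and the minimum is attained at a vertex.

x1 = 2, x2 = 66, minimum C = 2222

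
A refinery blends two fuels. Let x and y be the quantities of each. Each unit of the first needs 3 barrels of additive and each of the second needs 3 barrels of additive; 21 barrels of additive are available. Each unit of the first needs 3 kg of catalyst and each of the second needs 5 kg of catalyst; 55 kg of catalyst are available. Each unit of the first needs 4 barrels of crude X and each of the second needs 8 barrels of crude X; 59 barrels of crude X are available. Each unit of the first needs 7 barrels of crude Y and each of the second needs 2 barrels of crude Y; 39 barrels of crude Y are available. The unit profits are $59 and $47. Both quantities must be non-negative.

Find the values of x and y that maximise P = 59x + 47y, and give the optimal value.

x = 5, y = 2, maximum P = 389

Vertices and P = 59x + 47y:
  (0, 0) → P = 0
  (0, 7) → P = 329
  (39/7, 0) → P = 2301/7
  (5, 2) → P = 389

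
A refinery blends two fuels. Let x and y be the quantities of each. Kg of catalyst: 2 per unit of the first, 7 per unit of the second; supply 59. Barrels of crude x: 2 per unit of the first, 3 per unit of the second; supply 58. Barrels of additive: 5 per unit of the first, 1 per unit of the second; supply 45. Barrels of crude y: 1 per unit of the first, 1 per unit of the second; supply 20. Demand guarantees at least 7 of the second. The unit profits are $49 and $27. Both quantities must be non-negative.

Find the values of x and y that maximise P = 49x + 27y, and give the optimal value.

Feasible corners and P = 49x + 27y:
  (0, 59/7) → P = 1593/7
  (0, 7) → P = 189
  (5, 7) → P = 434

The optimum lies where 2x + 7y = 59 and y = 7.
Solving simultaneously gives x = 5, y = 7.

x = 5, y = 7, maximum P = 434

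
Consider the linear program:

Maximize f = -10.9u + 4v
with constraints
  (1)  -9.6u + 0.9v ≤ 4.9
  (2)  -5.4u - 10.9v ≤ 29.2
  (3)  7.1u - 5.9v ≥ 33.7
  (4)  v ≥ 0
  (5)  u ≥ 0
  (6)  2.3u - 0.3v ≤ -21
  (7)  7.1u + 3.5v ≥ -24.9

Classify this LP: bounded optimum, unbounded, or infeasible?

infeasible

The boundaries -9.6u + 0.9v = 4.9 and 2.3u - 0.3v = -21 meet at (581/27, 19033/81), but that point violates 7.1u - 5.9v ≥ 33.7. Every candidate vertex is excluded by some other constraint, so the feasible region is empty.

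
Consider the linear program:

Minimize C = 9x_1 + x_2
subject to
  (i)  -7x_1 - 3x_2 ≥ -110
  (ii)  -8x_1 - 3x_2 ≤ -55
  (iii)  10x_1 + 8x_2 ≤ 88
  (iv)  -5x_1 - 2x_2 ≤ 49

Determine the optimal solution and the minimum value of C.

x_1 = 88/17, x_2 = 77/17, minimum C = 869/17

Vertices and C = 9x_1 + x_2:
  (308/13, -242/13) → C = 2530/13
  (88/17, 77/17) → C = 869/17
  (257, -667) → C = 1646
The feasible region is unbounded (it extends along (3, -7), (2, -5)), but C strictly increases along every unbounded feasible direction, so there is no improving ray and the minimum is attained at a vertex.

At the optimal vertex, -8x_1 - 3x_2 = -55 and 10x_1 + 8x_2 = 88.
Solving simultaneously gives x_1 = 88/17, x_2 = 77/17.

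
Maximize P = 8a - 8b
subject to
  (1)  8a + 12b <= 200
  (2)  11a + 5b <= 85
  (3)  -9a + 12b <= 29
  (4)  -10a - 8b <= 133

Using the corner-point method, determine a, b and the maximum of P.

a = 1345/38, b = -2313/38, maximum P = 14632/19

Extreme points and P = 8a - 8b:
  (875/177, 1084/177) → P = -1672/177
  (1345/38, -2313/38) → P = 14632/19
  (-457/48, -907/192) → P = -307/8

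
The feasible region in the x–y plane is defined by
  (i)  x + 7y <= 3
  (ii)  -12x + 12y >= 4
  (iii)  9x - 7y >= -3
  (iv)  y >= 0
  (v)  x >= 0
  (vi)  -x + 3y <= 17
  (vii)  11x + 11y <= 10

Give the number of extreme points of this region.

Intersecting each pair of boundary lines and keeping only the points that satisfy every inequality leaves:
  (1/12, 5/12)
  (0, 3/7)
  (0, 1/3)

3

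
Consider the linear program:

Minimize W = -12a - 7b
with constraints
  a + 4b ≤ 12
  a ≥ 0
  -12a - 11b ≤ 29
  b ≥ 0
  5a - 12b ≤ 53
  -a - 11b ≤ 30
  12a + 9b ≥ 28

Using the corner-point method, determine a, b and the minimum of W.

a = 89/8, b = 7/32, minimum W = -4321/32

Corner points and W = -12a - 7b:
  (89/8, 7/32) → W = -4321/32
  (4/39, 116/39) → W = -860/39
  (53/5, 0) → W = -636/5
  (7/3, 0) → W = -28

The optimum lies where a + 4b = 12 and 5a - 12b = 53.
Solving simultaneously gives a = 89/8, b = 7/32.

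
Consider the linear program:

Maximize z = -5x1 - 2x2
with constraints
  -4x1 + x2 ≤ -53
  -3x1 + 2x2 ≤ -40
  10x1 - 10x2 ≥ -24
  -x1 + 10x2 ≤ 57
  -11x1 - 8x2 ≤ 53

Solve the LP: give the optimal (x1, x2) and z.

x1 = 371/43, x2 = -795/43, maximum z = -265/43

The feasible region is unbounded (it extends along (10, 1), (8, -11)), but z strictly decreases along every unbounded feasible direction, so there is no improving ray and the maximum is attained at a vertex.

At the optimal vertex, -4x1 + x2 = -53 and -11x1 - 8x2 = 53.
Solving simultaneously gives x1 = 371/43, x2 = -795/43.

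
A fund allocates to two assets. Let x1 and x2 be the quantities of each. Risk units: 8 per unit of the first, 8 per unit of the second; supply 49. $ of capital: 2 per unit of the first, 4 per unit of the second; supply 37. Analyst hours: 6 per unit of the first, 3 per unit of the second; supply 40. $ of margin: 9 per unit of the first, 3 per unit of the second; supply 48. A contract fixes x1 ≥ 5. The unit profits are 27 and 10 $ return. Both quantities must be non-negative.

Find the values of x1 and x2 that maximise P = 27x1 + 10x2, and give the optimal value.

x1 = 5, x2 = 1, maximum P = 145

Feasible corners and P = 27x1 + 10x2:
  (16/3, 0) → P = 144
  (5, 0) → P = 135
  (5, 1) → P = 145

At the optimal vertex, 9x1 + 3x2 = 48 and x1 = 5.
Solving simultaneously gives x1 = 5, x2 = 1.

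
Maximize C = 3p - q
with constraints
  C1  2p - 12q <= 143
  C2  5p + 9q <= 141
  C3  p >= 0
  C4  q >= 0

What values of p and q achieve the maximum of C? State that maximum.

p = 141/5, q = 0, maximum C = 423/5

Vertices and C = 3p - q:
  (0, 47/3) → C = -47/3
  (141/5, 0) → C = 423/5
  (0, 0) → C = 0

At the optimal vertex, 5p + 9q = 141 and q = 0.
Solving simultaneously gives p = 141/5, q = 0.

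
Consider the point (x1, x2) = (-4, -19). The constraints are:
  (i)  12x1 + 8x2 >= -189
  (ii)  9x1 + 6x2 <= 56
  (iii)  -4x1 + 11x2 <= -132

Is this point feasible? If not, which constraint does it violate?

not feasible — violates (i)

Constraint (i): 12x1 + 8x2 = -200, which is not ≥ -189. All other constraints are satisfied.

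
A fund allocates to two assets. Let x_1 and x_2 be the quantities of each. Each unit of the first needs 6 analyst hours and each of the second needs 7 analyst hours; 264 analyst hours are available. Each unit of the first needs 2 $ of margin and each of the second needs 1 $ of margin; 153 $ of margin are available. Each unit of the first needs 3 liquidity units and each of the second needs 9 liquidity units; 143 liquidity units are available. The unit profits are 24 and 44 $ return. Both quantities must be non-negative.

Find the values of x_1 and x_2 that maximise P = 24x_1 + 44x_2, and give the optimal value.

x_1 = 125/3, x_2 = 2, maximum P = 1088

Feasible corners and P = 24x_1 + 44x_2:
  (0, 0) → P = 0
  (0, 143/9) → P = 6292/9
  (44, 0) → P = 1056
  (125/3, 2) → P = 1088

The binding constraints are 6x_1 + 7x_2 = 264 and 3x_1 + 9x_2 = 143.
Solving simultaneously gives x_1 = 125/3, x_2 = 2.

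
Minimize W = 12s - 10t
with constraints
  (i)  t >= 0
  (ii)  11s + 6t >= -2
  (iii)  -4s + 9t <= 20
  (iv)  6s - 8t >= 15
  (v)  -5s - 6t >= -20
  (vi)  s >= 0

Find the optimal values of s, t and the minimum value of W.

s = 5/2, t = 0, minimum W = 30

Corner points and W = 12s - 10t:
  (5/2, 0) → W = 30
  (4, 0) → W = 48
  (125/38, 45/76) → W = 1275/38

At the optimal vertex, t = 0 and 6s - 8t = 15.
Solving simultaneously gives s = 5/2, t = 0.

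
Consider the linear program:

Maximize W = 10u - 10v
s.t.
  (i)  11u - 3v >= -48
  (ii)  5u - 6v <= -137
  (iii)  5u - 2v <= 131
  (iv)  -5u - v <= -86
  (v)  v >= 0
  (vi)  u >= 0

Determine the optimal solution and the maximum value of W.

Extreme points and W = 10u - 10v:
  (105/13, 593/13) → W = -4880/13
  (53, 67) → W = -140
  (379/35, 223/7) → W = -1472/7
The feasible region is unbounded (it extends along (2, 5), (3, 11)), but W strictly decreases along every unbounded feasible direction, so there is no improving ray and the maximum is attained at a vertex.

u = 53, v = 67, maximum W = -140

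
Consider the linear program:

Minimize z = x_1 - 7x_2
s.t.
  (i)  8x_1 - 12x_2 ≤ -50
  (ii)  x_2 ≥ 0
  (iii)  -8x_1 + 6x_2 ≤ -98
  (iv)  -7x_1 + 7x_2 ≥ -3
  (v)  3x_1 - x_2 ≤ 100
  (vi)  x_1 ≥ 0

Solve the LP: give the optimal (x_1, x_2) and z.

x_1 = 251/5, x_2 = 253/5, minimum z = -304

Extreme points and z = x_1 - 7x_2:
  (334/7, 331/7) → z = -1983/7
  (251/5, 253/5) → z = -304
  (697/14, 691/14) → z = -2070/7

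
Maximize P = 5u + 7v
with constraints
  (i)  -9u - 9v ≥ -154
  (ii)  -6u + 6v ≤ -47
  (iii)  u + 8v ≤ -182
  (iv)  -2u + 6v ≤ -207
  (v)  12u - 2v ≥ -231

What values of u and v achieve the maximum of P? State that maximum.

The feasible region is unbounded (it extends along (-1, -6), (1, -1)), but P strictly decreases along every unbounded feasible direction, so there is no improving ray and the maximum is attained at a vertex.

At the optimal vertex, -9u - 9v = -154 and u + 8v = -182.
Solving simultaneously gives u = 410/9, v = -256/9.

u = 410/9, v = -256/9, maximum P = 86/3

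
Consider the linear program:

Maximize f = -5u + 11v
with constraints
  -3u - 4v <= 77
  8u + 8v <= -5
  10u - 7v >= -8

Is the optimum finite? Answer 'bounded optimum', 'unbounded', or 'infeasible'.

bounded optimum

Feasible corners and f = -5u + 11v:
  (149/2, -601/8) → f = -9591/8
  (-571/61, -746/61) → f = -5351/61
  (-99/136, 7/68) → f = 649/136
The feasible region has finitely many vertices and no improving ray; the maximum is 649/136 at (-99/136, 7/68).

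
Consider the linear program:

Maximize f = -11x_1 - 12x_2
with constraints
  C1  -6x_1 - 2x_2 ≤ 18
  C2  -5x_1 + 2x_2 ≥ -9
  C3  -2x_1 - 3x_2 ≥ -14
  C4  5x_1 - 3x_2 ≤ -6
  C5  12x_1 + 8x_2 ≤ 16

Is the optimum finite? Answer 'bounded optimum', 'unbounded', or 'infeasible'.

bounded optimum

Vertices and f = -11x_1 - 12x_2:
  (-41/7, 60/7) → f = -269/7
  (-33/14, -27/14) → f = 687/14
  (-16/5, 34/5) → f = -232/5
  (0, 2) → f = -24
The feasible region has finitely many vertices and no improving ray; the maximum is 687/14 at (-33/14, -27/14).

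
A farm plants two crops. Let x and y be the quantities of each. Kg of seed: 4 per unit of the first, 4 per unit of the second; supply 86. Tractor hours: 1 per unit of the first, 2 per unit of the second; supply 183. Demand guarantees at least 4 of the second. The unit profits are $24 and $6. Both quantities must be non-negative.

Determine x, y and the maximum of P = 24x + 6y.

Extreme points and P = 24x + 6y:
  (0, 43/2) → P = 129
  (0, 4) → P = 24
  (35/2, 4) → P = 444

x = 35/2, y = 4, maximum P = 444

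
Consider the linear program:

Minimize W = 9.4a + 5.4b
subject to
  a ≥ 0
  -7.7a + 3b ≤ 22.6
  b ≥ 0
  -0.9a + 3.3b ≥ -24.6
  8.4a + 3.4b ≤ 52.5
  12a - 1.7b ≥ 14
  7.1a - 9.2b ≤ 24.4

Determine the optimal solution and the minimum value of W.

a = 7/6, b = 0, minimum W = 329/30

Feasible corners and W = 9.4a + 5.4b:
  (7/6, 0) → W = 329/30
  (244/71, 0) → W = 11468/355
  (805/324, 4270/459) → W = 405335/5508
  (28298/5071, 16779/10142) → W = 622609/10142

The optimum lies where b = 0 and 12a - 1.7b = 14.
Solving simultaneously gives a = 7/6, b = 0.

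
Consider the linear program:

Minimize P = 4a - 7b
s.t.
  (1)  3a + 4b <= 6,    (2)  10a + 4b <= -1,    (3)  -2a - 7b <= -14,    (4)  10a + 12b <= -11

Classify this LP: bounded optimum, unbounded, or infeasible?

From the feasible point (-29, 93/4), moving in the direction (-4, 3) keeps every constraint satisfied while P decreases without bound.

unbounded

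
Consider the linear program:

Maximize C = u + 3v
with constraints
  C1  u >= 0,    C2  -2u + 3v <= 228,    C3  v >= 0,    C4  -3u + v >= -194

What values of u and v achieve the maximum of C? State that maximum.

u = 810/7, v = 1072/7, maximum C = 4026/7

The binding constraints are -2u + 3v = 228 and -3u + v = -194.
Solving simultaneously gives u = 810/7, v = 1072/7.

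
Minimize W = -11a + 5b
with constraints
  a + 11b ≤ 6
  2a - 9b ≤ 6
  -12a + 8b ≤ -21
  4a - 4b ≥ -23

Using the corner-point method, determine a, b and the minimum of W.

Vertices and W = -11a + 5b:
  (120/31, 6/31) → W = -1290/31
  (279/140, 51/140) → W = -201/10
  (141/92, -15/46) → W = -1701/92

a = 120/31, b = 6/31, minimum W = -1290/31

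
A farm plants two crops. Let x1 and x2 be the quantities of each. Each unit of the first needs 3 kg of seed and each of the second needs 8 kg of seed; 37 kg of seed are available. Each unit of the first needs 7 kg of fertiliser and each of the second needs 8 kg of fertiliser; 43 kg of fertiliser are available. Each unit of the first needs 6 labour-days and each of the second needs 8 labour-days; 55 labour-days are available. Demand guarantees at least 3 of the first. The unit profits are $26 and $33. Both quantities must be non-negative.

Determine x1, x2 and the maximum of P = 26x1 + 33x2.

x1 = 3, x2 = 11/4, maximum P = 675/4

Feasible corners and P = 26x1 + 33x2:
  (43/7, 0) → P = 1118/7
  (3, 0) → P = 78
  (3, 11/4) → P = 675/4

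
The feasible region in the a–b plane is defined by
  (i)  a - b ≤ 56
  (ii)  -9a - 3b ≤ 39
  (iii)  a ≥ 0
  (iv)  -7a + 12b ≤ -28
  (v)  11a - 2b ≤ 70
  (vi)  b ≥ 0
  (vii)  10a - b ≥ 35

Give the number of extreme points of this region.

3

Of the 21 pairwise boundary intersections, those satisfying every inequality are:
  (392/59, 91/59)
  (4, 0)
  (70/11, 0)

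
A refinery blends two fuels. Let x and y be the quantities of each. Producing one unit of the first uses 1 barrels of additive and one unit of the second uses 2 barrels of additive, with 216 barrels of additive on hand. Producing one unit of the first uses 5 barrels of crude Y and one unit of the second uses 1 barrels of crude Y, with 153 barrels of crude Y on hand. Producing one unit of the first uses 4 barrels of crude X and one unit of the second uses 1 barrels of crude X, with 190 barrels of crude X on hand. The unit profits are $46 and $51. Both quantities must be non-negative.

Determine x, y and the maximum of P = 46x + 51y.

Feasible corners and P = 46x + 51y:
  (0, 0) → P = 0
  (0, 108) → P = 5508
  (153/5, 0) → P = 7038/5
  (10, 103) → P = 5713

At the optimal vertex, x + 2y = 216 and 5x + y = 153.
Solving simultaneously gives x = 10, y = 103.

x = 10, y = 103, maximum P = 5713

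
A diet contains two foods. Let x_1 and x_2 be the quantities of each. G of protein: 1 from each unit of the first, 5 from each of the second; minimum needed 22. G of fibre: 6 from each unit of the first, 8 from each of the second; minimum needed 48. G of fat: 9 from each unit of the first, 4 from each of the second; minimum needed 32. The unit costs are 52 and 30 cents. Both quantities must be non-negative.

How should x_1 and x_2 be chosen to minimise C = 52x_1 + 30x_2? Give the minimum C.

x_1 = 4/3, x_2 = 5, minimum C = 658/3

Feasible corners and C = 52x_1 + 30x_2:
  (0, 8) → C = 240
  (22, 0) → C = 1144
  (32/11, 42/11) → C = 2924/11
  (4/3, 5) → C = 658/3
The feasible region is unbounded (it extends along (0, 1), (1, 0)), but C strictly increases along every unbounded feasible direction, so there is no improving ray and the minimum is attained at a vertex.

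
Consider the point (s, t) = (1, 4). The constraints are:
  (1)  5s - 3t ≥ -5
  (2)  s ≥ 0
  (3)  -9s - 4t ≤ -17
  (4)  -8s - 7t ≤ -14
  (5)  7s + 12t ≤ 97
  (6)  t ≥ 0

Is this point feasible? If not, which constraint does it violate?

not feasible — violates (1)

Constraint (1): 5s - 3t = -7, which is not ≥ -5. All other constraints are satisfied.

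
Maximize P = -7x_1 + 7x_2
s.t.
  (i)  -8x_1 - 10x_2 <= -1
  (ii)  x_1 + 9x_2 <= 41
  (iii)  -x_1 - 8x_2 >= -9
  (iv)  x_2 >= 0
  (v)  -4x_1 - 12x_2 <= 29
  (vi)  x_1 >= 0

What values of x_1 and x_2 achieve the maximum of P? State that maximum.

Feasible corners and P = -7x_1 + 7x_2:
  (1/8, 0) → P = -7/8
  (0, 1/10) → P = 7/10
  (9, 0) → P = -63
  (0, 9/8) → P = 63/8

The binding constraints are -x_1 - 8x_2 = -9 and x_1 = 0.
Solving simultaneously gives x_1 = 0, x_2 = 9/8.

x_1 = 0, x_2 = 9/8, maximum P = 63/8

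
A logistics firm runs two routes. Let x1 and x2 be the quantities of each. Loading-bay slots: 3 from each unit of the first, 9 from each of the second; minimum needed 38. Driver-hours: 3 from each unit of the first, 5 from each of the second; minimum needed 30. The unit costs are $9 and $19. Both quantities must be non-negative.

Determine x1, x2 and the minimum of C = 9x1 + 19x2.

x1 = 20/3, x2 = 2, minimum C = 98

Vertices and C = 9x1 + 19x2:
  (0, 6) → C = 114
  (38/3, 0) → C = 114
  (20/3, 2) → C = 98
The feasible region is unbounded (it extends along (0, 1), (1, 0)), but C strictly increases along every unbounded feasible direction, so there is no improving ray and the minimum is attained at a vertex.

The binding constraints are 3x1 + 9x2 = 38 and 3x1 + 5x2 = 30.
Solving simultaneously gives x1 = 20/3, x2 = 2.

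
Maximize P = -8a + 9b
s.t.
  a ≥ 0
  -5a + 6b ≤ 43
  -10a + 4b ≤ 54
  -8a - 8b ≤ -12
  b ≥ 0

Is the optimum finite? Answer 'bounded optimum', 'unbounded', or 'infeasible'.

Feasible corners and P = -8a + 9b:
  (0, 43/6) → P = 129/2
  (0, 3/2) → P = 27/2
  (3/2, 0) → P = -12
The feasible region has finitely many vertices and no improving ray; the maximum is 129/2 at (0, 43/6).

bounded optimum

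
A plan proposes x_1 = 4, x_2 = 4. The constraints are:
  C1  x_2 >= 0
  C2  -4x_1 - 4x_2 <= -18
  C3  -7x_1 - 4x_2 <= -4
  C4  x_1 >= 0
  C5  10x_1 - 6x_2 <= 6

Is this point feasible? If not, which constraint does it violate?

Constraint C5: 10x_1 - 6x_2 = 16, which is not ≤ 6. All other constraints are satisfied.

not feasible — violates C5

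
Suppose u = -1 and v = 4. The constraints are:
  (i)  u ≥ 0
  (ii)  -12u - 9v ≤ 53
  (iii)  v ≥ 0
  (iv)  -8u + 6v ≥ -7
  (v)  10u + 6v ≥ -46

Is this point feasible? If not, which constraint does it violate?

Constraint (i): u = -1, which is not ≥ 0. All other constraints are satisfied.

not feasible — violates (i)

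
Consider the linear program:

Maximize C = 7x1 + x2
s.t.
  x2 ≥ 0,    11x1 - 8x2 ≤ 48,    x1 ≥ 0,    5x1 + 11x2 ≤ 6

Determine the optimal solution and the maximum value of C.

x1 = 6/5, x2 = 0, maximum C = 42/5

Feasible corners and C = 7x1 + x2:
  (0, 0) → C = 0
  (6/5, 0) → C = 42/5
  (0, 6/11) → C = 6/11

At the optimal vertex, x2 = 0 and 5x1 + 11x2 = 6.
Solving simultaneously gives x1 = 6/5, x2 = 0.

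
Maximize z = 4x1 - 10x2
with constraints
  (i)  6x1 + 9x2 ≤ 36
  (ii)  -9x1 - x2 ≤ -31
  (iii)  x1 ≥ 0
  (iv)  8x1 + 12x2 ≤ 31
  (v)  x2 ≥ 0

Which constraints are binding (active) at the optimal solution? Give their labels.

(iv) and (v)

Extreme points and z = 4x1 - 10x2:
  (341/100, 31/100) → z = 527/50
  (31/9, 0) → z = 124/9
  (31/8, 0) → z = 31/2

The maximum is at (31/8, 0). Substituting into each constraint, equality holds for (iv) and (v); the remaining constraints have slack.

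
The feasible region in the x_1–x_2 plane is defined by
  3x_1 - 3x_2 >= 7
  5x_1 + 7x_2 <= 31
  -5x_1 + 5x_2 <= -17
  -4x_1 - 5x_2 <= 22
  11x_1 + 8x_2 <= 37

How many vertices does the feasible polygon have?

3

The feasible vertices (each the meet of two boundaries and inside every other half-plane) are:
  (-5/9, -178/45)
  (321/95, -2/95)
  (361/23, -390/23)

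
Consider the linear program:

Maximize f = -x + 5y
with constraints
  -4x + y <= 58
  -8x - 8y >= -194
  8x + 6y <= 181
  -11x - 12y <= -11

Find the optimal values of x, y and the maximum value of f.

Vertices and f = -x + 5y:
  (-27/4, 31) → f = 647/4
  (-685/59, 682/59) → f = 4095/59
  (71/4, 13/2) → f = 59/4
  (351/5, -1903/30) → f = -11621/30

The optimum lies where -4x + y = 58 and -8x - 8y = -194.
Solving simultaneously gives x = -27/4, y = 31.

x = -27/4, y = 31, maximum f = 647/4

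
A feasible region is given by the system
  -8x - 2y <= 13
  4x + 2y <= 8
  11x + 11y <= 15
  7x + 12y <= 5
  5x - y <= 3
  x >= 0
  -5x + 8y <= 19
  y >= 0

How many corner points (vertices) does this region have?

Of the 28 pairwise boundary intersections, those satisfying every inequality are:
  (41/67, 4/67)
  (0, 5/12)
  (3/5, 0)
  (0, 0)

4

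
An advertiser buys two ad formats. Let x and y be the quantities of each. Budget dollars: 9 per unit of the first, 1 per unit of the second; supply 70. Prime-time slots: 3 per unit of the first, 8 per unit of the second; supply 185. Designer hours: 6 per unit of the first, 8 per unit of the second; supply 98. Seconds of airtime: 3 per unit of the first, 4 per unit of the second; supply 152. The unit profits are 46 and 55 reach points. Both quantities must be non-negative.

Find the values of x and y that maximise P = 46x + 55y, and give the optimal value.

x = 7, y = 7, maximum P = 707

Feasible corners and P = 46x + 55y:
  (0, 0) → P = 0
  (0, 49/4) → P = 2695/4
  (70/9, 0) → P = 3220/9
  (7, 7) → P = 707

The binding constraints are 9x + y = 70 and 6x + 8y = 98.
Solving simultaneously gives x = 7, y = 7.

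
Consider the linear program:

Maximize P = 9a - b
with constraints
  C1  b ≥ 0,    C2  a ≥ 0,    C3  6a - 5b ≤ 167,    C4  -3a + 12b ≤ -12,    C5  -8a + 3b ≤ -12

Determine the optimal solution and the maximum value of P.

The binding constraints are 6a - 5b = 167 and -3a + 12b = -12.
Solving simultaneously gives a = 648/19, b = 143/19.

a = 648/19, b = 143/19, maximum P = 5689/19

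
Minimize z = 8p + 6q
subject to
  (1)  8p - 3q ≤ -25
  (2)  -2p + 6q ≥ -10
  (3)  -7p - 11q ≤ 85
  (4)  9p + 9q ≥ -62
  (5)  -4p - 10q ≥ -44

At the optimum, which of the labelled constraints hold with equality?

(4) and (5)

Feasible corners and z = 8p + 6q:
  (-137/33, -271/99) → z = -546/11
  (-59/46, 113/23) → z = 442/23
  (-508/27, 322/27) → z = -2132/27

The minimum is at (-508/27, 322/27). Substituting into each constraint, equality holds for (4) and (5); the remaining constraints have slack.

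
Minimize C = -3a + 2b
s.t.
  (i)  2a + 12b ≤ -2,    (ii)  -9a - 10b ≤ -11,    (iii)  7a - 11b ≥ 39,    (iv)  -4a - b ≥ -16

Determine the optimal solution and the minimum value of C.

Extreme points and C = -3a + 2b:
  (223/53, -46/53) → C = -761/53
  (97/23, -20/23) → C = -331/23
  (511/169, -274/169) → C = -2081/169
  (149/31, -100/31) → C = -647/31

The optimum lies where -9a - 10b = -11 and -4a - b = -16.
Solving simultaneously gives a = 149/31, b = -100/31.

a = 149/31, b = -100/31, minimum C = -647/31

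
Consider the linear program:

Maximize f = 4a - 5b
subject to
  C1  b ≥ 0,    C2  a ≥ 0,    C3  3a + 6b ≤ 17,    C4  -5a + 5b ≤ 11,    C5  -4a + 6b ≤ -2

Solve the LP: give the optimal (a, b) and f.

Vertices and f = 4a - 5b:
  (17/3, 0) → f = 68/3
  (1/2, 0) → f = 2
  (19/7, 31/21) → f = 73/21

The optimum lies where b = 0 and 3a + 6b = 17.
Solving simultaneously gives a = 17/3, b = 0.

a = 17/3, b = 0, maximum f = 68/3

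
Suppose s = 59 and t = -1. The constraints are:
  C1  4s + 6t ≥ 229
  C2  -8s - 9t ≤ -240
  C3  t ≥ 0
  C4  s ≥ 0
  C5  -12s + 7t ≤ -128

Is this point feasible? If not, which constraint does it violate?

not feasible — violates C3

Constraint C3: t = -1, which is not ≥ 0. All other constraints are satisfied.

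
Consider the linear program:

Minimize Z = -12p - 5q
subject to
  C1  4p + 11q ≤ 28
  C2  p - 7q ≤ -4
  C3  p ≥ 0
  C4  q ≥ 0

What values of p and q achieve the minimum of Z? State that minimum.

p = 152/39, q = 44/39, minimum Z = -2044/39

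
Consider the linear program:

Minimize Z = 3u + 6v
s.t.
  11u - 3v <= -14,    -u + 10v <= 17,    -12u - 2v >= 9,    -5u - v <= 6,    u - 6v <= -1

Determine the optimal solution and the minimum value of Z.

Corner points and Z = 3u + 6v:
  (-55/58, 69/58) → Z = 249/58
  (-16/13, 2/13) → Z = -36/13
  (-62/61, 195/122) → Z = 399/61
  (-77/51, 79/51) → Z = 81/17

The optimum lies where 11u - 3v = -14 and -5u - v = 6.
Solving simultaneously gives u = -16/13, v = 2/13.

u = -16/13, v = 2/13, minimum Z = -36/13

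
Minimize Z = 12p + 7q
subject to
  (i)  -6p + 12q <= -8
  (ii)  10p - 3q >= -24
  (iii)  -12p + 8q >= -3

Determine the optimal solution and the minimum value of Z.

Feasible corners and Z = 12p + 7q:
  (-52/17, -112/51) → Z = -2656/51
  (-7/24, -13/16) → Z = -147/16
  (-201/44, -159/22) → Z = -2319/22

The optimum lies where 10p - 3q = -24 and -12p + 8q = -3.
Solving simultaneously gives p = -201/44, q = -159/22.

p = -201/44, q = -159/22, minimum Z = -2319/22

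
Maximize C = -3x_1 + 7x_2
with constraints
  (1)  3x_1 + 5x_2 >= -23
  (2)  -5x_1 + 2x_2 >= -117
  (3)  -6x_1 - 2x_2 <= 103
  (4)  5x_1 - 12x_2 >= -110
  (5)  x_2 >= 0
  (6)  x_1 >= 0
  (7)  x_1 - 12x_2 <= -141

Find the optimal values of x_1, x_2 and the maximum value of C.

Corner points and C = -3x_1 + 7x_2:
  (812/25, 227/10) → C = 3073/50
  (843/29, 411/29) → C = 12
  (31/4, 595/48) → C = 3049/48

x_1 = 31/4, x_2 = 595/48, maximum C = 3049/48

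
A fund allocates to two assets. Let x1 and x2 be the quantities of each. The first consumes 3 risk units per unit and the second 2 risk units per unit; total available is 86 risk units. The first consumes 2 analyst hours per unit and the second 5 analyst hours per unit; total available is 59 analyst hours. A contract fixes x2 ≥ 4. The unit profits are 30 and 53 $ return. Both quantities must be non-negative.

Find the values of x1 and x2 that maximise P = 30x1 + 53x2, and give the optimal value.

x1 = 39/2, x2 = 4, maximum P = 797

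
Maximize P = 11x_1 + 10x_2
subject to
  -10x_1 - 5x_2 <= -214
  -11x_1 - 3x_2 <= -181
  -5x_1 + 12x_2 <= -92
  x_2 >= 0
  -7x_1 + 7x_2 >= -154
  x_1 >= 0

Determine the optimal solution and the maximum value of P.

x_1 = 172/7, x_2 = 18/7, maximum P = 296

Extreme points and P = 11x_1 + 10x_2:
  (3028/145, 30/29) → P = 34808/145
  (107/5, 0) → P = 1177/5
  (172/7, 18/7) → P = 296
  (22, 0) → P = 242

The optimum lies where -5x_1 + 12x_2 = -92 and -7x_1 + 7x_2 = -154.
Solving simultaneously gives x_1 = 172/7, x_2 = 18/7.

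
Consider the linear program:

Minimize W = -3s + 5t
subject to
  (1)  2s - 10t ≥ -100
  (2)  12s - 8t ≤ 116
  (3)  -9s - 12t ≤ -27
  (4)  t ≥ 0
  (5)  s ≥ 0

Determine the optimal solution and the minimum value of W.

Corner points and W = -3s + 5t:
  (245/13, 179/13) → W = 160/13
  (0, 10) → W = 50
  (29/3, 0) → W = -29
  (3, 0) → W = -9
  (0, 9/4) → W = 45/4

At the optimal vertex, 12s - 8t = 116 and t = 0.
Solving simultaneously gives s = 29/3, t = 0.

s = 29/3, t = 0, minimum W = -29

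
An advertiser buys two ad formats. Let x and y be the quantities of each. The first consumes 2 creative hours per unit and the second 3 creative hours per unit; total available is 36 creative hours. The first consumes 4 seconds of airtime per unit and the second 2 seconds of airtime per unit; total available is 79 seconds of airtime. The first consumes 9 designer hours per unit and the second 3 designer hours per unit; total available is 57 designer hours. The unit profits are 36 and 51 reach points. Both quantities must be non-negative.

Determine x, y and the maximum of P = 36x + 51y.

x = 3, y = 10, maximum P = 618

Vertices and P = 36x + 51y:
  (0, 0) → P = 0
  (0, 12) → P = 612
  (19/3, 0) → P = 228
  (3, 10) → P = 618

The binding constraints are 2x + 3y = 36 and 9x + 3y = 57.
Solving simultaneously gives x = 3, y = 10.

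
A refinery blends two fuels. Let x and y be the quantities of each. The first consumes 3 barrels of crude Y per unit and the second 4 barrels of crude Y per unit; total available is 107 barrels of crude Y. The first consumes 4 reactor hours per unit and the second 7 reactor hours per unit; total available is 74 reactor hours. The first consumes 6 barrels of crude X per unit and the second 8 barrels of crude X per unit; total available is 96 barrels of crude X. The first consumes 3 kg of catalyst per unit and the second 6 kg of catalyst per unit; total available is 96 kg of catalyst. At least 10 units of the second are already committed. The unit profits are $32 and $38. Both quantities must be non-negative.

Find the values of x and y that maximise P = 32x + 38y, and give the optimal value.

x = 1, y = 10, maximum P = 412

Extreme points and P = 32x + 38y:
  (0, 74/7) → P = 2812/7
  (0, 10) → P = 380
  (1, 10) → P = 412

At the optimal vertex, 4x + 7y = 74 and y = 10.
Solving simultaneously gives x = 1, y = 10.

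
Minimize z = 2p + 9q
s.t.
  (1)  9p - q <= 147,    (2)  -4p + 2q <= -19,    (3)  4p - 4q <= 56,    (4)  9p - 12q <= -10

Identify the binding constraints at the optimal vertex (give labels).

(2) and (4)

Extreme points and z = 2p + 9q:
  (275/14, 417/14) → z = 4303/14
  (1774/99, 157/11) → z = 16265/99
  (124/15, 211/30) → z = 479/6

The minimum is at (124/15, 211/30). Substituting into each constraint, equality holds for (2) and (4); the remaining constraints have slack.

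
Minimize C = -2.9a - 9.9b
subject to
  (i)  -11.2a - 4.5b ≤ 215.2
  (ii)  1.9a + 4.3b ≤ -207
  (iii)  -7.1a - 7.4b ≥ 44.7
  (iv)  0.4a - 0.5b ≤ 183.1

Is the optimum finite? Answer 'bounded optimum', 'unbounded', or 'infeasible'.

bounded optimum

Extreme points and C = -2.9a - 9.9b:
  (614/3961, -190952/3961) → C = 9443221/19805
  (14327/148, -10684/37) → C = 3815381/1480
  (44653/549, -46159/549) → C = 1637402/2745
  (19037/93, -18827/93) → C = 131180/93
The feasible region has finitely many vertices and no improving ray; the minimum is 9443221/19805 at (614/3961, -190952/3961).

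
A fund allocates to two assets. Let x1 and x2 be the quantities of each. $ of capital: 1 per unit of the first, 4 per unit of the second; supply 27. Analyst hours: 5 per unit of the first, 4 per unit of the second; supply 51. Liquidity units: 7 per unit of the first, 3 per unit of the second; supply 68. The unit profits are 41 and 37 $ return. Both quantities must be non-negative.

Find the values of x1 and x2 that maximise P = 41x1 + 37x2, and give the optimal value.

x1 = 6, x2 = 21/4, maximum P = 1761/4

Extreme points and P = 41x1 + 37x2:
  (0, 0) → P = 0
  (0, 27/4) → P = 999/4
  (68/7, 0) → P = 2788/7
  (6, 21/4) → P = 1761/4
  (119/13, 17/13) → P = 5508/13

The optimum lies where x1 + 4x2 = 27 and 5x1 + 4x2 = 51.
Solving simultaneously gives x1 = 6, x2 = 21/4.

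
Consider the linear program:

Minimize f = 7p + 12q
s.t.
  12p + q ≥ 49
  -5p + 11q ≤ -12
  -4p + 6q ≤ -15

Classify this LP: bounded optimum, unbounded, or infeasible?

unbounded

From the feasible point (309/76, 4/19), moving in the direction (1, -12) keeps every constraint satisfied while f decreases without bound.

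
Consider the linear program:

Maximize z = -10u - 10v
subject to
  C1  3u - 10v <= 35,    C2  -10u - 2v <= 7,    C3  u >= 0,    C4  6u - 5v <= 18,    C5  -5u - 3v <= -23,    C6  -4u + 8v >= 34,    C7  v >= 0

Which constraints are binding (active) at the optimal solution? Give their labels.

Extreme points and z = -10u - 10v:
  (0, 23/3) → z = -230/3
  (157/14, 69/7) → z = -1475/7
  (41/26, 131/26) → z = -860/13
The feasible region is unbounded (it extends along (0, 1), (5, 6)), but z strictly decreases along every unbounded feasible direction, so there is no improving ray and the maximum is attained at a vertex.

The maximum is at (41/26, 131/26). Substituting into each constraint, equality holds for C5 and C6; the remaining constraints have slack.

C5 and C6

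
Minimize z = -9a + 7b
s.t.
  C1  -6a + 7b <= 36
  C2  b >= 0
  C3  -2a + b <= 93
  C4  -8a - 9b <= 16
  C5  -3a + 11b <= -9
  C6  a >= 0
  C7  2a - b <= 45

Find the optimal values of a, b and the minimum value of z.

Extreme points and z = -9a + 7b:
  (3, 0) → z = -27
  (45/2, 0) → z = -405/2
  (486/19, 117/19) → z = -3555/19

At the optimal vertex, b = 0 and 2a - b = 45.
Solving simultaneously gives a = 45/2, b = 0.

a = 45/2, b = 0, minimum z = -405/2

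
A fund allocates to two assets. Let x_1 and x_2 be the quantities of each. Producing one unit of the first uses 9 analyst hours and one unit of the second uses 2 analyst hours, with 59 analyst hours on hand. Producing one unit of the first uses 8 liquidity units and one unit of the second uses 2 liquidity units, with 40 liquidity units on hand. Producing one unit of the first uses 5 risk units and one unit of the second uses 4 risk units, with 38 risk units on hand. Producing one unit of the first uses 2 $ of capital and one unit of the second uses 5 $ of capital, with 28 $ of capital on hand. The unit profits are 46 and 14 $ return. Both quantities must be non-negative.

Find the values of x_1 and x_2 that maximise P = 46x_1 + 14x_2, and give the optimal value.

The binding constraints are 8x_1 + 2x_2 = 40 and 2x_1 + 5x_2 = 28.
Solving simultaneously gives x_1 = 4, x_2 = 4.

x_1 = 4, x_2 = 4, maximum P = 240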